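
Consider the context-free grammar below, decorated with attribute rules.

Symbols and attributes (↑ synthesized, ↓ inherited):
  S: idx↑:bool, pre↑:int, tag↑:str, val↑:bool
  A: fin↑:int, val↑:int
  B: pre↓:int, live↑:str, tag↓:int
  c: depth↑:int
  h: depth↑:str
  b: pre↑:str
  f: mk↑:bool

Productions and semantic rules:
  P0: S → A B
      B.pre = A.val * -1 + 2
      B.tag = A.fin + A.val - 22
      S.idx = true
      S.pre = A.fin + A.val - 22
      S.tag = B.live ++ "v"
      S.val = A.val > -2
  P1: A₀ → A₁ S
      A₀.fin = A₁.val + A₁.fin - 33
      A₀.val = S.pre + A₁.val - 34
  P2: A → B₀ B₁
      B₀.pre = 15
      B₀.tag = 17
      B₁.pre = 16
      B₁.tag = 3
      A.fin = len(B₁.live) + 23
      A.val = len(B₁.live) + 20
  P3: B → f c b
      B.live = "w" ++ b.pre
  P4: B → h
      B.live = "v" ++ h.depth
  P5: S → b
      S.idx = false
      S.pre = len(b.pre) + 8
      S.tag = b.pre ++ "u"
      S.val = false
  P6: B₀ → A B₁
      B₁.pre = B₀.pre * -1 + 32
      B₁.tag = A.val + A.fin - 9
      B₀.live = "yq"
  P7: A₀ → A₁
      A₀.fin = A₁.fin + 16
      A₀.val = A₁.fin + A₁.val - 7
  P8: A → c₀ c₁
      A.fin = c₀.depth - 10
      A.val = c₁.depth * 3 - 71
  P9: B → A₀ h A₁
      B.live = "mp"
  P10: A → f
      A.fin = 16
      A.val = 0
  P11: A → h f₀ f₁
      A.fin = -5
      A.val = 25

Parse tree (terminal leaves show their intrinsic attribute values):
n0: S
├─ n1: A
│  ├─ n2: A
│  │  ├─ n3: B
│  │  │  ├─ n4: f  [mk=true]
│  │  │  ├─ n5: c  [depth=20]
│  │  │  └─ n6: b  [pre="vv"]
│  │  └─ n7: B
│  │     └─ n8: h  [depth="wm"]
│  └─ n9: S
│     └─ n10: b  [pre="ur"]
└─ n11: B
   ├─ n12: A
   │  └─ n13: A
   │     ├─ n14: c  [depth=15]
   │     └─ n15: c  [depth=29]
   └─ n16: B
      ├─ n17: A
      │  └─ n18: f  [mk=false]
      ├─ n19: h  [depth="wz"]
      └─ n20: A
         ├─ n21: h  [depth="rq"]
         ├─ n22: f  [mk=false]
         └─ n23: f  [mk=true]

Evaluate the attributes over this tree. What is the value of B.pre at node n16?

1. n3.pre = 15  [15]
2. n3.tag = 17  [17]
3. n4.mk = true  [terminal]
4. n5.depth = 20  [terminal]
5. n6.pre = "vv"  [terminal]
6. n3.live = "wvv"  ["w" ++ b.pre]
7. n7.pre = 16  [16]
8. n7.tag = 3  [3]
9. n8.depth = "wm"  [terminal]
10. n7.live = "vwm"  ["v" ++ h.depth]
11. n2.fin = 26  [len(B₁.live) + 23]
12. n2.val = 23  [len(B₁.live) + 20]
13. n10.pre = "ur"  [terminal]
14. n9.idx = false  [false]
15. n9.pre = 10  [len(b.pre) + 8]
16. n9.tag = "uru"  [b.pre ++ "u"]
17. n9.val = false  [false]
18. n1.fin = 16  [A₁.val + A₁.fin - 33]
19. n1.val = -1  [S.pre + A₁.val - 34]
20. n11.pre = 3  [A.val * -1 + 2]
21. n11.tag = -7  [A.fin + A.val - 22]
22. n14.depth = 15  [terminal]
23. n15.depth = 29  [terminal]
24. n13.fin = 5  [c₀.depth - 10]
25. n13.val = 16  [c₁.depth * 3 - 71]
26. n12.fin = 21  [A₁.fin + 16]
27. n12.val = 14  [A₁.fin + A₁.val - 7]
28. n16.pre = 29  [B₀.pre * -1 + 32]
29. n16.tag = 26  [A.val + A.fin - 9]
30. n18.mk = false  [terminal]
31. n17.fin = 16  [16]
32. n17.val = 0  [0]
33. n19.depth = "wz"  [terminal]
34. n21.depth = "rq"  [terminal]
35. n22.mk = false  [terminal]
36. n23.mk = true  [terminal]
37. n20.fin = -5  [-5]
38. n20.val = 25  [25]
39. n16.live = "mp"  ["mp"]
40. n11.live = "yq"  ["yq"]
41. n0.idx = true  [true]
42. n0.pre = -7  [A.fin + A.val - 22]
43. n0.tag = "yqv"  [B.live ++ "v"]
44. n0.val = true  [A.val > -2]

29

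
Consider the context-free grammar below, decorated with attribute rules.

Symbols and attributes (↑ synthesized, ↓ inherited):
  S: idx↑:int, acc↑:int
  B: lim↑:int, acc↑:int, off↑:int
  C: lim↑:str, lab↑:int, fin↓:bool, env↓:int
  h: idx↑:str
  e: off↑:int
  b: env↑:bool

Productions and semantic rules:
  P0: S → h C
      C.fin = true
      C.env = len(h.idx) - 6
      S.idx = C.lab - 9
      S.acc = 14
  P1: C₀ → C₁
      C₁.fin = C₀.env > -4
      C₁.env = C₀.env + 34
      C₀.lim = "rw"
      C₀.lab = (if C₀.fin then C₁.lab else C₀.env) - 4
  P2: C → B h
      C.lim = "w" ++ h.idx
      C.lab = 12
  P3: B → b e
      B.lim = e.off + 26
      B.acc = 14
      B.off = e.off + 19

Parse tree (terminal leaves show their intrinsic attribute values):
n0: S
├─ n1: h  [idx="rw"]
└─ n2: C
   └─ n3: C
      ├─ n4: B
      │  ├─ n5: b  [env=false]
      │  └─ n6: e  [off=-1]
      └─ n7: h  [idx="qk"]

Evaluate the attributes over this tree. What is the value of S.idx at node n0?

1. n1.idx = "rw"  [terminal]
2. n2.fin = true  [true]
3. n2.env = -4  [len(h.idx) - 6]
4. n3.fin = false  [C₀.env > -4]
5. n3.env = 30  [C₀.env + 34]
6. n5.env = false  [terminal]
7. n6.off = -1  [terminal]
8. n4.lim = 25  [e.off + 26]
9. n4.acc = 14  [14]
10. n4.off = 18  [e.off + 19]
11. n7.idx = "qk"  [terminal]
12. n3.lim = "wqk"  ["w" ++ h.idx]
13. n3.lab = 12  [12]
14. n2.lim = "rw"  ["rw"]
15. n2.lab = 8  [(if C₀.fin then C₁.lab else C₀.env) - 4]
16. n0.idx = -1  [C.lab - 9]
17. n0.acc = 14  [14]

-1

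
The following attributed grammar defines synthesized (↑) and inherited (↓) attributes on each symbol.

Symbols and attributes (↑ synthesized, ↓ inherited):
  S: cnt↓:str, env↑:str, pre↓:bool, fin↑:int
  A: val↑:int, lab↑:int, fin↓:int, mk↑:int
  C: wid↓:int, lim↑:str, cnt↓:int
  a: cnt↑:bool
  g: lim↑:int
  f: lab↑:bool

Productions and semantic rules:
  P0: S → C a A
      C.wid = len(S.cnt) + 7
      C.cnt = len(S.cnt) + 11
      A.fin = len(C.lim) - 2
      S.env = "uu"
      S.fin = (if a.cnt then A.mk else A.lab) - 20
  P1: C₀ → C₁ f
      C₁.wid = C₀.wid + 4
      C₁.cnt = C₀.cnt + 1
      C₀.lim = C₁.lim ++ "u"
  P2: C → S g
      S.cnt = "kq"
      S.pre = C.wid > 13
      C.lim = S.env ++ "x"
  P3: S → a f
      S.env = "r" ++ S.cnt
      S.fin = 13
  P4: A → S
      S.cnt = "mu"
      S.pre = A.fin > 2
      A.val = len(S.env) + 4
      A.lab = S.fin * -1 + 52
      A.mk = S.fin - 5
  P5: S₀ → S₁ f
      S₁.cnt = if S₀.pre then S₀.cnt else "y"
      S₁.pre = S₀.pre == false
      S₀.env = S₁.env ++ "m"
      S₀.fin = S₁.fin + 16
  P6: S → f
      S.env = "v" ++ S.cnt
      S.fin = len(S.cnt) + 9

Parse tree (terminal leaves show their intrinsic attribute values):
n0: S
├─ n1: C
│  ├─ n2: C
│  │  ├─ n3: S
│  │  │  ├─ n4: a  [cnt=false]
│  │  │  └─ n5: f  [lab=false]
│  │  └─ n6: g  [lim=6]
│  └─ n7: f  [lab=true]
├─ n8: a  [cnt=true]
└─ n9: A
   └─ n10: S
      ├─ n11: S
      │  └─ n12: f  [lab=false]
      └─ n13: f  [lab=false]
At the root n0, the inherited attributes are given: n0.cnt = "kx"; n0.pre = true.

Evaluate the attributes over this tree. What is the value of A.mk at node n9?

22

1. n0.cnt = "kx"  [given at root]
2. n0.pre = true  [given at root]
3. n1.wid = 9  [len(S.cnt) + 7]
4. n1.cnt = 13  [len(S.cnt) + 11]
5. n2.wid = 13  [C₀.wid + 4]
6. n2.cnt = 14  [C₀.cnt + 1]
7. n3.cnt = "kq"  ["kq"]
8. n3.pre = false  [C.wid > 13]
9. n4.cnt = false  [terminal]
10. n5.lab = false  [terminal]
11. n3.env = "rkq"  ["r" ++ S.cnt]
12. n3.fin = 13  [13]
13. n6.lim = 6  [terminal]
14. n2.lim = "rkqx"  [S.env ++ "x"]
15. n7.lab = true  [terminal]
16. n1.lim = "rkqxu"  [C₁.lim ++ "u"]
17. n8.cnt = true  [terminal]
18. n9.fin = 3  [len(C.lim) - 2]
19. n10.cnt = "mu"  ["mu"]
20. n10.pre = true  [A.fin > 2]
21. n11.cnt = "mu"  [if S₀.pre then S₀.cnt else "y"]
22. n11.pre = false  [S₀.pre == false]
23. n12.lab = false  [terminal]
24. n11.env = "vmu"  ["v" ++ S.cnt]
25. n11.fin = 11  [len(S.cnt) + 9]
26. n13.lab = false  [terminal]
27. n10.env = "vmum"  [S₁.env ++ "m"]
28. n10.fin = 27  [S₁.fin + 16]
29. n9.val = 8  [len(S.env) + 4]
30. n9.lab = 25  [S.fin * -1 + 52]
31. n9.mk = 22  [S.fin - 5]
32. n0.env = "uu"  ["uu"]
33. n0.fin = 2  [(if a.cnt then A.mk else A.lab) - 20]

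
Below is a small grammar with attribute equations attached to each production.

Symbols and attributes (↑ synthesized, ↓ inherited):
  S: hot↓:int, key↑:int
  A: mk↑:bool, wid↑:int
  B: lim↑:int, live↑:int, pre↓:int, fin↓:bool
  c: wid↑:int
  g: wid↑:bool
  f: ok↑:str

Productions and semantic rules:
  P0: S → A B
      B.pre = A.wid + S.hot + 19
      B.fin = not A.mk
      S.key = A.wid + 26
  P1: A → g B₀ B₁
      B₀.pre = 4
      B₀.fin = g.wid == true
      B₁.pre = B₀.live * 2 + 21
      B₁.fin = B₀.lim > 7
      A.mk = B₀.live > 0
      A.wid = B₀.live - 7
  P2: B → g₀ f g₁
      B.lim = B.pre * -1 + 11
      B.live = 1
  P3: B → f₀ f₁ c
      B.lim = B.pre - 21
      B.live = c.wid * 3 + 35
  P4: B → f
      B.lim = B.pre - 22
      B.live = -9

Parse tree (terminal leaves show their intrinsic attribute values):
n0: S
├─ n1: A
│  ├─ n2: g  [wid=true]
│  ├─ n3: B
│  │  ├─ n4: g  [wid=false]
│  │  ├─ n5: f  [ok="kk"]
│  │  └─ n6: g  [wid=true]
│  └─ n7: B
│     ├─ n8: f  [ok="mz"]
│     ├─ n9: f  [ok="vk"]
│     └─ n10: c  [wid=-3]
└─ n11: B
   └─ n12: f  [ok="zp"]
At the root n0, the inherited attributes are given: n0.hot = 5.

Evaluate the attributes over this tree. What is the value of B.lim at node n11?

1. n0.hot = 5  [given at root]
2. n2.wid = true  [terminal]
3. n3.pre = 4  [4]
4. n3.fin = true  [g.wid == true]
5. n4.wid = false  [terminal]
6. n5.ok = "kk"  [terminal]
7. n6.wid = true  [terminal]
8. n3.lim = 7  [B.pre * -1 + 11]
9. n3.live = 1  [1]
10. n7.pre = 23  [B₀.live * 2 + 21]
11. n7.fin = false  [B₀.lim > 7]
12. n8.ok = "mz"  [terminal]
13. n9.ok = "vk"  [terminal]
14. n10.wid = -3  [terminal]
15. n7.lim = 2  [B.pre - 21]
16. n7.live = 26  [c.wid * 3 + 35]
17. n1.mk = true  [B₀.live > 0]
18. n1.wid = -6  [B₀.live - 7]
19. n11.pre = 18  [A.wid + S.hot + 19]
20. n11.fin = false  [not A.mk]
21. n12.ok = "zp"  [terminal]
22. n11.lim = -4  [B.pre - 22]
23. n11.live = -9  [-9]
24. n0.key = 20  [A.wid + 26]

-4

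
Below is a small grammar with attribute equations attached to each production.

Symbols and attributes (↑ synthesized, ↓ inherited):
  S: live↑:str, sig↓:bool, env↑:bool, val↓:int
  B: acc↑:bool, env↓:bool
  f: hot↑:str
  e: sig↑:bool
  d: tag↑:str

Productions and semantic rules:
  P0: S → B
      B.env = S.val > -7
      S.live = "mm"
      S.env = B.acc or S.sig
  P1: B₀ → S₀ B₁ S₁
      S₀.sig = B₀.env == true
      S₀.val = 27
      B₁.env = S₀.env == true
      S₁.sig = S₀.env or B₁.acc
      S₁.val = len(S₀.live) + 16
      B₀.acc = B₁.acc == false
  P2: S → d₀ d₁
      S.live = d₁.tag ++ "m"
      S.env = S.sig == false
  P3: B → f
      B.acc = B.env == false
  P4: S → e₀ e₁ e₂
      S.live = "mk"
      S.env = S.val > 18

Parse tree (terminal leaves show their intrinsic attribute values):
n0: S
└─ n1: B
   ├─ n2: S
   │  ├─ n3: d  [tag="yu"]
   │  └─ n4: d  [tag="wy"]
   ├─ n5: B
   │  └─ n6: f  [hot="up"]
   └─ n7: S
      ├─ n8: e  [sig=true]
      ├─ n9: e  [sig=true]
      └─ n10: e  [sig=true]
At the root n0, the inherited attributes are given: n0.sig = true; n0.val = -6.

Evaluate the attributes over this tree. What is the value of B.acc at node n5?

1. n0.sig = true  [given at root]
2. n0.val = -6  [given at root]
3. n1.env = true  [S.val > -7]
4. n2.sig = true  [B₀.env == true]
5. n2.val = 27  [27]
6. n3.tag = "yu"  [terminal]
7. n4.tag = "wy"  [terminal]
8. n2.live = "wym"  [d₁.tag ++ "m"]
9. n2.env = false  [S.sig == false]
10. n5.env = false  [S₀.env == true]
11. n6.hot = "up"  [terminal]
12. n5.acc = true  [B.env == false]
13. n7.sig = true  [S₀.env or B₁.acc]
14. n7.val = 19  [len(S₀.live) + 16]
15. n8.sig = true  [terminal]
16. n9.sig = true  [terminal]
17. n10.sig = true  [terminal]
18. n7.live = "mk"  ["mk"]
19. n7.env = true  [S.val > 18]
20. n1.acc = false  [B₁.acc == false]
21. n0.live = "mm"  ["mm"]
22. n0.env = true  [B.acc or S.sig]

true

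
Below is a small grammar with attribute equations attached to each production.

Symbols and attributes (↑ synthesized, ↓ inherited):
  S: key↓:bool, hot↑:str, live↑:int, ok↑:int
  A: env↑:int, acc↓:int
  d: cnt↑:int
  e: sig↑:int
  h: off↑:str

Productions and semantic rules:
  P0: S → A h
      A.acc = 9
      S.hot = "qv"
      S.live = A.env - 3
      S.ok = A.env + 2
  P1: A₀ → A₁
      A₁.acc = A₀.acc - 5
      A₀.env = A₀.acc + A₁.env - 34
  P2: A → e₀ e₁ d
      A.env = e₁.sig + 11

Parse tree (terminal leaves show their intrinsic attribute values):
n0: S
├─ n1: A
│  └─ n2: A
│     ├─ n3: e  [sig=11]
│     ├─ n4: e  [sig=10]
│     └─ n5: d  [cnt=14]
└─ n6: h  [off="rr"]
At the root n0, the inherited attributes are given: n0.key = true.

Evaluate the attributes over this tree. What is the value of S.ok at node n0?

-2

1. n0.key = true  [given at root]
2. n1.acc = 9  [9]
3. n2.acc = 4  [A₀.acc - 5]
4. n3.sig = 11  [terminal]
5. n4.sig = 10  [terminal]
6. n5.cnt = 14  [terminal]
7. n2.env = 21  [e₁.sig + 11]
8. n1.env = -4  [A₀.acc + A₁.env - 34]
9. n6.off = "rr"  [terminal]
10. n0.hot = "qv"  ["qv"]
11. n0.live = -7  [A.env - 3]
12. n0.ok = -2  [A.env + 2]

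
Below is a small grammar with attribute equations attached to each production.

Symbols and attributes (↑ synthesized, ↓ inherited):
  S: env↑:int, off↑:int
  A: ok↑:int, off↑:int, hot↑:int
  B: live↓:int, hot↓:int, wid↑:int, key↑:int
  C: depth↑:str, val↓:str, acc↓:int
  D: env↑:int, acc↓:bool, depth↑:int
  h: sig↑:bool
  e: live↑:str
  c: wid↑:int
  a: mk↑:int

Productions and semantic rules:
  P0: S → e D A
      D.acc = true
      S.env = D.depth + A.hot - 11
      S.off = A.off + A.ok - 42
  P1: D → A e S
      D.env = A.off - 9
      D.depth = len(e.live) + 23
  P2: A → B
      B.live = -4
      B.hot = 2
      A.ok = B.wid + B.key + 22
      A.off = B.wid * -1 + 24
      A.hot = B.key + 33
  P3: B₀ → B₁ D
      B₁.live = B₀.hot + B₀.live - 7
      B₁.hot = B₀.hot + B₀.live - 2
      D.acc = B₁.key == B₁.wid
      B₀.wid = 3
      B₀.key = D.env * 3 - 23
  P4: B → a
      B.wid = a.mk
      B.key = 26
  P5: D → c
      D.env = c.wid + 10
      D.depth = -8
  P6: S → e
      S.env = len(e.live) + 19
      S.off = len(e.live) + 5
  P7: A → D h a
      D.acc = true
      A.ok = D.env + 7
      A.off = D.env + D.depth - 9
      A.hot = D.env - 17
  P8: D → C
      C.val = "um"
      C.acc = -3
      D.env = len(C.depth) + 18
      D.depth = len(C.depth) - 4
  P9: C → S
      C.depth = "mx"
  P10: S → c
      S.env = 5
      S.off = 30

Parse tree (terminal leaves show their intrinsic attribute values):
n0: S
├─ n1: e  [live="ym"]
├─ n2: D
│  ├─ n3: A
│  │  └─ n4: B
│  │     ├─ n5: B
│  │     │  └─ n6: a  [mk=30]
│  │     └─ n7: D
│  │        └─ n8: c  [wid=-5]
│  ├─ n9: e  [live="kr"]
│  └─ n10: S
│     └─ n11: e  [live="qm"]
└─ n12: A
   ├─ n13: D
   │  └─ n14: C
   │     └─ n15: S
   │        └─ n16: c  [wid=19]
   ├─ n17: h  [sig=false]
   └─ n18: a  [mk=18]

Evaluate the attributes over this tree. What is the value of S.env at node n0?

1. n1.live = "ym"  [terminal]
2. n2.acc = true  [true]
3. n4.live = -4  [-4]
4. n4.hot = 2  [2]
5. n5.live = -9  [B₀.hot + B₀.live - 7]
6. n5.hot = -4  [B₀.hot + B₀.live - 2]
7. n6.mk = 30  [terminal]
8. n5.wid = 30  [a.mk]
9. n5.key = 26  [26]
10. n7.acc = false  [B₁.key == B₁.wid]
11. n8.wid = -5  [terminal]
12. n7.env = 5  [c.wid + 10]
13. n7.depth = -8  [-8]
14. n4.wid = 3  [3]
15. n4.key = -8  [D.env * 3 - 23]
16. n3.ok = 17  [B.wid + B.key + 22]
17. n3.off = 21  [B.wid * -1 + 24]
18. n3.hot = 25  [B.key + 33]
19. n9.live = "kr"  [terminal]
20. n11.live = "qm"  [terminal]
21. n10.env = 21  [len(e.live) + 19]
22. n10.off = 7  [len(e.live) + 5]
23. n2.env = 12  [A.off - 9]
24. n2.depth = 25  [len(e.live) + 23]
25. n13.acc = true  [true]
26. n14.val = "um"  ["um"]
27. n14.acc = -3  [-3]
28. n16.wid = 19  [terminal]
29. n15.env = 5  [5]
30. n15.off = 30  [30]
31. n14.depth = "mx"  ["mx"]
32. n13.env = 20  [len(C.depth) + 18]
33. n13.depth = -2  [len(C.depth) - 4]
34. n17.sig = false  [terminal]
35. n18.mk = 18  [terminal]
36. n12.ok = 27  [D.env + 7]
37. n12.off = 9  [D.env + D.depth - 9]
38. n12.hot = 3  [D.env - 17]
39. n0.env = 17  [D.depth + A.hot - 11]
40. n0.off = -6  [A.off + A.ok - 42]

17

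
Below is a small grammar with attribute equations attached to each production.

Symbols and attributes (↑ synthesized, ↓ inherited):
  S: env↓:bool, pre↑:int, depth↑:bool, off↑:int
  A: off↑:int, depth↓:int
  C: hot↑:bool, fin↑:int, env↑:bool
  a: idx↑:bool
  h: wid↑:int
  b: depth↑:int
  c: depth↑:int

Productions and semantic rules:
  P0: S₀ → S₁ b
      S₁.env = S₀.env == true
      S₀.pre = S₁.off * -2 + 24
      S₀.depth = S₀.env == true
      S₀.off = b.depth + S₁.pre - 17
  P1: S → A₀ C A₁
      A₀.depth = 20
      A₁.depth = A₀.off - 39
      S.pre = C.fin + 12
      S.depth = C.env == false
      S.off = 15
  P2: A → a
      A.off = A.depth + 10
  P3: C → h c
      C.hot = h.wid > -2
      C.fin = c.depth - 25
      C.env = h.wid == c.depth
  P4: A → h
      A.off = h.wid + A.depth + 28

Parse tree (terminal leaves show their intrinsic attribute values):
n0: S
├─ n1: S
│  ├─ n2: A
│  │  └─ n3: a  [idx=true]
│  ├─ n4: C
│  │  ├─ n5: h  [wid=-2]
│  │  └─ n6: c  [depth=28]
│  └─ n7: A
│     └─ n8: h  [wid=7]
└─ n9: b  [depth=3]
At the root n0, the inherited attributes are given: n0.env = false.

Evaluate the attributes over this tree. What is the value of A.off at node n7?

1. n0.env = false  [given at root]
2. n1.env = false  [S₀.env == true]
3. n2.depth = 20  [20]
4. n3.idx = true  [terminal]
5. n2.off = 30  [A.depth + 10]
6. n5.wid = -2  [terminal]
7. n6.depth = 28  [terminal]
8. n4.hot = false  [h.wid > -2]
9. n4.fin = 3  [c.depth - 25]
10. n4.env = false  [h.wid == c.depth]
11. n7.depth = -9  [A₀.off - 39]
12. n8.wid = 7  [terminal]
13. n7.off = 26  [h.wid + A.depth + 28]
14. n1.pre = 15  [C.fin + 12]
15. n1.depth = true  [C.env == false]
16. n1.off = 15  [15]
17. n9.depth = 3  [terminal]
18. n0.pre = -6  [S₁.off * -2 + 24]
19. n0.depth = false  [S₀.env == true]
20. n0.off = 1  [b.depth + S₁.pre - 17]

26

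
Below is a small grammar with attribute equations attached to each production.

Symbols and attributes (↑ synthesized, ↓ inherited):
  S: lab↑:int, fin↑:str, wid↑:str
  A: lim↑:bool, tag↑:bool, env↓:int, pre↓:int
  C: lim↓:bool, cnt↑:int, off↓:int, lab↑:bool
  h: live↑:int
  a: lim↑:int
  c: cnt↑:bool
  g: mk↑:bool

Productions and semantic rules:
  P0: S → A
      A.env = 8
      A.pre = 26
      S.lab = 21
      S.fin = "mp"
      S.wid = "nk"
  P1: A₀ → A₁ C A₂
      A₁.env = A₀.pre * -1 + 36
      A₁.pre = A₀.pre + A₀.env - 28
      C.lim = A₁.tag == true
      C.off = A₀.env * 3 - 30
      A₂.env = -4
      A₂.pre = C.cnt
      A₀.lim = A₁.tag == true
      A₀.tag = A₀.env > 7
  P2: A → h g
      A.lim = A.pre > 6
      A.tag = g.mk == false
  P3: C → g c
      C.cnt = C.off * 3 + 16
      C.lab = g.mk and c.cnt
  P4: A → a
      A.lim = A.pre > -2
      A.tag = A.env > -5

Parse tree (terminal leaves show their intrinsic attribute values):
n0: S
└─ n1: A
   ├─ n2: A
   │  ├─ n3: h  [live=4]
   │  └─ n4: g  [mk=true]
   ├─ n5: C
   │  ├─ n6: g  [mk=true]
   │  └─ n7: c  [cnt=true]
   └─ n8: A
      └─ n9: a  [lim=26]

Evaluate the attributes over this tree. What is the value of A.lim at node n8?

1. n1.env = 8  [8]
2. n1.pre = 26  [26]
3. n2.env = 10  [A₀.pre * -1 + 36]
4. n2.pre = 6  [A₀.pre + A₀.env - 28]
5. n3.live = 4  [terminal]
6. n4.mk = true  [terminal]
7. n2.lim = false  [A.pre > 6]
8. n2.tag = false  [g.mk == false]
9. n5.lim = false  [A₁.tag == true]
10. n5.off = -6  [A₀.env * 3 - 30]
11. n6.mk = true  [terminal]
12. n7.cnt = true  [terminal]
13. n5.cnt = -2  [C.off * 3 + 16]
14. n5.lab = true  [g.mk and c.cnt]
15. n8.env = -4  [-4]
16. n8.pre = -2  [C.cnt]
17. n9.lim = 26  [terminal]
18. n8.lim = false  [A.pre > -2]
19. n8.tag = true  [A.env > -5]
20. n1.lim = false  [A₁.tag == true]
21. n1.tag = true  [A₀.env > 7]
22. n0.lab = 21  [21]
23. n0.fin = "mp"  ["mp"]
24. n0.wid = "nk"  ["nk"]

false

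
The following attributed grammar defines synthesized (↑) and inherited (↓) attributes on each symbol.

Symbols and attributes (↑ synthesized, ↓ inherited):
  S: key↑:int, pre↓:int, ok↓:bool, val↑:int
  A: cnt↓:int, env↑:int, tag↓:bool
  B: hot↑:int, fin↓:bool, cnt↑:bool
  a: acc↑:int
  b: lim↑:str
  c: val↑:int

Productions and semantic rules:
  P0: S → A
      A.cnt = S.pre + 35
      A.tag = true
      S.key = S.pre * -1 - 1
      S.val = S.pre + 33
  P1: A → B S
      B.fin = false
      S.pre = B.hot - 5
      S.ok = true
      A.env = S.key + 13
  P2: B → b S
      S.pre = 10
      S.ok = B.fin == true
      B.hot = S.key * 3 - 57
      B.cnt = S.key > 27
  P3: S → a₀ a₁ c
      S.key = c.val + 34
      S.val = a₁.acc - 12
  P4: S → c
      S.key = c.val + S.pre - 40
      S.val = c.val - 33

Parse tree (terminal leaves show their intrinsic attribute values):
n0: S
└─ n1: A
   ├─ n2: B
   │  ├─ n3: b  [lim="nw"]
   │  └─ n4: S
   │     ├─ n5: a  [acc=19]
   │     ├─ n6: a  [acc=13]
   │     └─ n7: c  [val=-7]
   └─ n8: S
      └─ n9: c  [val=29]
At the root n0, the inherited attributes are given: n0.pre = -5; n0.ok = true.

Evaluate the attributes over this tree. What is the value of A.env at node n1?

21

1. n0.pre = -5  [given at root]
2. n0.ok = true  [given at root]
3. n1.cnt = 30  [S.pre + 35]
4. n1.tag = true  [true]
5. n2.fin = false  [false]
6. n3.lim = "nw"  [terminal]
7. n4.pre = 10  [10]
8. n4.ok = false  [B.fin == true]
9. n5.acc = 19  [terminal]
10. n6.acc = 13  [terminal]
11. n7.val = -7  [terminal]
12. n4.key = 27  [c.val + 34]
13. n4.val = 1  [a₁.acc - 12]
14. n2.hot = 24  [S.key * 3 - 57]
15. n2.cnt = false  [S.key > 27]
16. n8.pre = 19  [B.hot - 5]
17. n8.ok = true  [true]
18. n9.val = 29  [terminal]
19. n8.key = 8  [c.val + S.pre - 40]
20. n8.val = -4  [c.val - 33]
21. n1.env = 21  [S.key + 13]
22. n0.key = 4  [S.pre * -1 - 1]
23. n0.val = 28  [S.pre + 33]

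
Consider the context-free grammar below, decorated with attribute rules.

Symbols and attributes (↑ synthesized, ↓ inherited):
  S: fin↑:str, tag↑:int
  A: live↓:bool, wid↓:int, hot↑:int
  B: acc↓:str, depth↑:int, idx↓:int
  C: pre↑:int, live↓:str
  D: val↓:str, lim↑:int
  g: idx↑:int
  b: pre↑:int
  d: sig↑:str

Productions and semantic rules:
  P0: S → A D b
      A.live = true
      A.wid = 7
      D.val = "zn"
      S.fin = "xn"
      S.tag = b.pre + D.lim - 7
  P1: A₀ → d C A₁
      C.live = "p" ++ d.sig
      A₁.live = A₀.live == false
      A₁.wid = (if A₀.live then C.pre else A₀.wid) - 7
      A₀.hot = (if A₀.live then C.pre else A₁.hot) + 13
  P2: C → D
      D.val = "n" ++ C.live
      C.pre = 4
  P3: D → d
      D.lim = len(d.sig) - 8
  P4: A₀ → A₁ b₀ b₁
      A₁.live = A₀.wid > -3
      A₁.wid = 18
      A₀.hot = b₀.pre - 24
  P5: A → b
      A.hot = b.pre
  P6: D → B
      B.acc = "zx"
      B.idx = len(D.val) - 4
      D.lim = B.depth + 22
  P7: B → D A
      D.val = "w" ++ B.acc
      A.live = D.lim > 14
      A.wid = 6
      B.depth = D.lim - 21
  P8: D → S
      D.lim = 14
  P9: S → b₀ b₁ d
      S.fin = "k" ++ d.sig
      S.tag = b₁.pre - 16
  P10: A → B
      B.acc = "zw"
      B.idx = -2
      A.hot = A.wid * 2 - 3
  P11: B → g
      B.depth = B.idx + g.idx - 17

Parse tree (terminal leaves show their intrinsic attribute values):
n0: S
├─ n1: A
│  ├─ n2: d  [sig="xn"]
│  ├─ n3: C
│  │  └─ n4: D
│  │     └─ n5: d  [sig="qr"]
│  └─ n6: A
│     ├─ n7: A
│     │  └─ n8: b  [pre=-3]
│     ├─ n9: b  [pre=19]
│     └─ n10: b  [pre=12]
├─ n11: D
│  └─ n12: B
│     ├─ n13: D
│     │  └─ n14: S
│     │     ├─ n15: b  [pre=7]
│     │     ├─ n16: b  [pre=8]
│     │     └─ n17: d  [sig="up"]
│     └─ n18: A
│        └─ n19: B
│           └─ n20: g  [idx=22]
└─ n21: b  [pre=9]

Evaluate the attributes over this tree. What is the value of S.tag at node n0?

17

1. n1.live = true  [true]
2. n1.wid = 7  [7]
3. n2.sig = "xn"  [terminal]
4. n3.live = "pxn"  ["p" ++ d.sig]
5. n4.val = "npxn"  ["n" ++ C.live]
6. n5.sig = "qr"  [terminal]
7. n4.lim = -6  [len(d.sig) - 8]
8. n3.pre = 4  [4]
9. n6.live = false  [A₀.live == false]
10. n6.wid = -3  [(if A₀.live then C.pre else A₀.wid) - 7]
11. n7.live = false  [A₀.wid > -3]
12. n7.wid = 18  [18]
13. n8.pre = -3  [terminal]
14. n7.hot = -3  [b.pre]
15. n9.pre = 19  [terminal]
16. n10.pre = 12  [terminal]
17. n6.hot = -5  [b₀.pre - 24]
18. n1.hot = 17  [(if A₀.live then C.pre else A₁.hot) + 13]
19. n11.val = "zn"  ["zn"]
20. n12.acc = "zx"  ["zx"]
21. n12.idx = -2  [len(D.val) - 4]
22. n13.val = "wzx"  ["w" ++ B.acc]
23. n15.pre = 7  [terminal]
24. n16.pre = 8  [terminal]
25. n17.sig = "up"  [terminal]
26. n14.fin = "kup"  ["k" ++ d.sig]
27. n14.tag = -8  [b₁.pre - 16]
28. n13.lim = 14  [14]
29. n18.live = false  [D.lim > 14]
30. n18.wid = 6  [6]
31. n19.acc = "zw"  ["zw"]
32. n19.idx = -2  [-2]
33. n20.idx = 22  [terminal]
34. n19.depth = 3  [B.idx + g.idx - 17]
35. n18.hot = 9  [A.wid * 2 - 3]
36. n12.depth = -7  [D.lim - 21]
37. n11.lim = 15  [B.depth + 22]
38. n21.pre = 9  [terminal]
39. n0.fin = "xn"  ["xn"]
40. n0.tag = 17  [b.pre + D.lim - 7]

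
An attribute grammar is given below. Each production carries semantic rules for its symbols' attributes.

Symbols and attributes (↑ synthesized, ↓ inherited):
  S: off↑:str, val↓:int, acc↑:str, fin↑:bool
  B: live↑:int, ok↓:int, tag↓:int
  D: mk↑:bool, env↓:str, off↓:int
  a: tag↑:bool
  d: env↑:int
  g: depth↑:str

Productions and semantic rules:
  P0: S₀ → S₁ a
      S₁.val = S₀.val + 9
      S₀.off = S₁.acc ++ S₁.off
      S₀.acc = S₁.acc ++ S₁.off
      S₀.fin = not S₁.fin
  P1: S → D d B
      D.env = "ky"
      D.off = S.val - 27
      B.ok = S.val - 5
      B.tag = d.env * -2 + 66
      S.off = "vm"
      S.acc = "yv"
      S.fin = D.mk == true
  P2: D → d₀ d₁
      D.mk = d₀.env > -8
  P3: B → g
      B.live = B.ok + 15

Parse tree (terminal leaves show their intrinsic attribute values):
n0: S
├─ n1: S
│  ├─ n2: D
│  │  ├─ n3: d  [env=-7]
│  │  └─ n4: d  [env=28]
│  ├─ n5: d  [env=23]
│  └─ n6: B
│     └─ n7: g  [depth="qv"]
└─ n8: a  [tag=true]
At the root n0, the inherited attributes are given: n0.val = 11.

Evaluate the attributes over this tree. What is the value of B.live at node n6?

30

1. n0.val = 11  [given at root]
2. n1.val = 20  [S₀.val + 9]
3. n2.env = "ky"  ["ky"]
4. n2.off = -7  [S.val - 27]
5. n3.env = -7  [terminal]
6. n4.env = 28  [terminal]
7. n2.mk = true  [d₀.env > -8]
8. n5.env = 23  [terminal]
9. n6.ok = 15  [S.val - 5]
10. n6.tag = 20  [d.env * -2 + 66]
11. n7.depth = "qv"  [terminal]
12. n6.live = 30  [B.ok + 15]
13. n1.off = "vm"  ["vm"]
14. n1.acc = "yv"  ["yv"]
15. n1.fin = true  [D.mk == true]
16. n8.tag = true  [terminal]
17. n0.off = "yvvm"  [S₁.acc ++ S₁.off]
18. n0.acc = "yvvm"  [S₁.acc ++ S₁.off]
19. n0.fin = false  [not S₁.fin]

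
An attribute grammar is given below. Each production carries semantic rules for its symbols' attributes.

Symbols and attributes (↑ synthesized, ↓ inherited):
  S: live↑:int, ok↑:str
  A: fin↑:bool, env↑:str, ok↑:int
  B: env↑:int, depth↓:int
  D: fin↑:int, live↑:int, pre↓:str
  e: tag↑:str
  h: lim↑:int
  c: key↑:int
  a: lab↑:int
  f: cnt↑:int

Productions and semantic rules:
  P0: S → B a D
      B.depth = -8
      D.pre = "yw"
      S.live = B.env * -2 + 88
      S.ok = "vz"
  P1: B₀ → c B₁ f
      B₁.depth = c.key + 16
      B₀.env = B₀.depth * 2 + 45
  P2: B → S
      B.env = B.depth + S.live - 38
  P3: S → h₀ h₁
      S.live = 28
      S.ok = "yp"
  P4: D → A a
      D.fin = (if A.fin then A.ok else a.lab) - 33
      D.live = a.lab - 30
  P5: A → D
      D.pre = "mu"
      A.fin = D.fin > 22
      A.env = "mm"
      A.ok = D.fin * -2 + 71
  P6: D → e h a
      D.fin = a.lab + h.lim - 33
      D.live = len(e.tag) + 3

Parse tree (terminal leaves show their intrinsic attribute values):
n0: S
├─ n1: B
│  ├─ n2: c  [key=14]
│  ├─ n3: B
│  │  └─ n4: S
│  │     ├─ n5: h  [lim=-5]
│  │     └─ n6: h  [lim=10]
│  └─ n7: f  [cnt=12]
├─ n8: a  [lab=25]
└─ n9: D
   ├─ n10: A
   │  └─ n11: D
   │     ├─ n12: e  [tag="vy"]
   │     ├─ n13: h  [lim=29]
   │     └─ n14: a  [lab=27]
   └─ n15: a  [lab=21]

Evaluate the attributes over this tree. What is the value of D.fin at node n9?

-8

1. n1.depth = -8  [-8]
2. n2.key = 14  [terminal]
3. n3.depth = 30  [c.key + 16]
4. n5.lim = -5  [terminal]
5. n6.lim = 10  [terminal]
6. n4.live = 28  [28]
7. n4.ok = "yp"  ["yp"]
8. n3.env = 20  [B.depth + S.live - 38]
9. n7.cnt = 12  [terminal]
10. n1.env = 29  [B₀.depth * 2 + 45]
11. n8.lab = 25  [terminal]
12. n9.pre = "yw"  ["yw"]
13. n11.pre = "mu"  ["mu"]
14. n12.tag = "vy"  [terminal]
15. n13.lim = 29  [terminal]
16. n14.lab = 27  [terminal]
17. n11.fin = 23  [a.lab + h.lim - 33]
18. n11.live = 5  [len(e.tag) + 3]
19. n10.fin = true  [D.fin > 22]
20. n10.env = "mm"  ["mm"]
21. n10.ok = 25  [D.fin * -2 + 71]
22. n15.lab = 21  [terminal]
23. n9.fin = -8  [(if A.fin then A.ok else a.lab) - 33]
24. n9.live = -9  [a.lab - 30]
25. n0.live = 30  [B.env * -2 + 88]
26. n0.ok = "vz"  ["vz"]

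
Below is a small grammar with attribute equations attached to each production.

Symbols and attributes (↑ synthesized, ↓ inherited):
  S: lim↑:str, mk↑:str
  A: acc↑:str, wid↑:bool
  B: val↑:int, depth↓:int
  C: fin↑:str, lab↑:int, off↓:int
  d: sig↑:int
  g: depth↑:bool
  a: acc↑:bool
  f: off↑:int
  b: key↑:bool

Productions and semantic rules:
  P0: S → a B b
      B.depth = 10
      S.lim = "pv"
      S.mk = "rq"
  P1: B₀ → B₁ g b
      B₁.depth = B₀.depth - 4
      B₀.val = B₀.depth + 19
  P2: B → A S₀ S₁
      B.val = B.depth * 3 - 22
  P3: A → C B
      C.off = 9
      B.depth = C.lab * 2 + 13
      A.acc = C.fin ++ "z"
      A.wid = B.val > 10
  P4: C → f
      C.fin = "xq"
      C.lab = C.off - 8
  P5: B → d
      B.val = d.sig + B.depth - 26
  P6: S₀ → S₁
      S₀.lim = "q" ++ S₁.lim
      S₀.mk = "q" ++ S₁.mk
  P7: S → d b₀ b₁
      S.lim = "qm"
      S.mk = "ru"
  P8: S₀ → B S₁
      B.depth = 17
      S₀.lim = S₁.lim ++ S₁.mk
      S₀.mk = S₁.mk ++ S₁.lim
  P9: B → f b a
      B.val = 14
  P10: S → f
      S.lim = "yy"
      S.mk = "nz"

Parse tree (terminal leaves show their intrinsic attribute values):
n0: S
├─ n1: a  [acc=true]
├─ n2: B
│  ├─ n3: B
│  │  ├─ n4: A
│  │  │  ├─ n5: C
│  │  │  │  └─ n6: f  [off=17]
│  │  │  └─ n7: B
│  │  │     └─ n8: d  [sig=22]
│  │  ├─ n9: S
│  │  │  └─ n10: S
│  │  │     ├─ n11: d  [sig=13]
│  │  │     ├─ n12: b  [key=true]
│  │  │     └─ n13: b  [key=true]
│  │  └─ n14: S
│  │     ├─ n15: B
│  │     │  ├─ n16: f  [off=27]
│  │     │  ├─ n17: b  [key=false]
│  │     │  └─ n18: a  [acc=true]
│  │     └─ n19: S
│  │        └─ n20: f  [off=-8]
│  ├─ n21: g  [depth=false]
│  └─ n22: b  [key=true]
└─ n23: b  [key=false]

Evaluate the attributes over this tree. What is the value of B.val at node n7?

1. n1.acc = true  [terminal]
2. n2.depth = 10  [10]
3. n3.depth = 6  [B₀.depth - 4]
4. n5.off = 9  [9]
5. n6.off = 17  [terminal]
6. n5.fin = "xq"  ["xq"]
7. n5.lab = 1  [C.off - 8]
8. n7.depth = 15  [C.lab * 2 + 13]
9. n8.sig = 22  [terminal]
10. n7.val = 11  [d.sig + B.depth - 26]
11. n4.acc = "xqz"  [C.fin ++ "z"]
12. n4.wid = true  [B.val > 10]
13. n11.sig = 13  [terminal]
14. n12.key = true  [terminal]
15. n13.key = true  [terminal]
16. n10.lim = "qm"  ["qm"]
17. n10.mk = "ru"  ["ru"]
18. n9.lim = "qqm"  ["q" ++ S₁.lim]
19. n9.mk = "qru"  ["q" ++ S₁.mk]
20. n15.depth = 17  [17]
21. n16.off = 27  [terminal]
22. n17.key = false  [terminal]
23. n18.acc = true  [terminal]
24. n15.val = 14  [14]
25. n20.off = -8  [terminal]
26. n19.lim = "yy"  ["yy"]
27. n19.mk = "nz"  ["nz"]
28. n14.lim = "yynz"  [S₁.lim ++ S₁.mk]
29. n14.mk = "nzyy"  [S₁.mk ++ S₁.lim]
30. n3.val = -4  [B.depth * 3 - 22]
31. n21.depth = false  [terminal]
32. n22.key = true  [terminal]
33. n2.val = 29  [B₀.depth + 19]
34. n23.key = false  [terminal]
35. n0.lim = "pv"  ["pv"]
36. n0.mk = "rq"  ["rq"]

11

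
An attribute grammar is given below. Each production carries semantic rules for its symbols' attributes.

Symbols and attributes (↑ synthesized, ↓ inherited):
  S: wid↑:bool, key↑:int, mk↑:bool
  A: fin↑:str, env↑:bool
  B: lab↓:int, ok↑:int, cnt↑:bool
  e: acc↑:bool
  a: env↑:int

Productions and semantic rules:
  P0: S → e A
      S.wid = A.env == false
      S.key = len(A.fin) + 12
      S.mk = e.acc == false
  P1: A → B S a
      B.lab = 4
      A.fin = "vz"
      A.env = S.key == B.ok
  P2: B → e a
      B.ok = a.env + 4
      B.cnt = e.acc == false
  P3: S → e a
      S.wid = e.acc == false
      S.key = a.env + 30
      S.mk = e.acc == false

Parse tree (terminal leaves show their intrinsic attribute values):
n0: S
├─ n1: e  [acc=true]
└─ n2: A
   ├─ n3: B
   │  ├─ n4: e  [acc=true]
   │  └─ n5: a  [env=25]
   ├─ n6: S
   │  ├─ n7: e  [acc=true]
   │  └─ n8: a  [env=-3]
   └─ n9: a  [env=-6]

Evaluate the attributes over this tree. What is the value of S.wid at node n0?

true

1. n1.acc = true  [terminal]
2. n3.lab = 4  [4]
3. n4.acc = true  [terminal]
4. n5.env = 25  [terminal]
5. n3.ok = 29  [a.env + 4]
6. n3.cnt = false  [e.acc == false]
7. n7.acc = true  [terminal]
8. n8.env = -3  [terminal]
9. n6.wid = false  [e.acc == false]
10. n6.key = 27  [a.env + 30]
11. n6.mk = false  [e.acc == false]
12. n9.env = -6  [terminal]
13. n2.fin = "vz"  ["vz"]
14. n2.env = false  [S.key == B.ok]
15. n0.wid = true  [A.env == false]
16. n0.key = 14  [len(A.fin) + 12]
17. n0.mk = false  [e.acc == false]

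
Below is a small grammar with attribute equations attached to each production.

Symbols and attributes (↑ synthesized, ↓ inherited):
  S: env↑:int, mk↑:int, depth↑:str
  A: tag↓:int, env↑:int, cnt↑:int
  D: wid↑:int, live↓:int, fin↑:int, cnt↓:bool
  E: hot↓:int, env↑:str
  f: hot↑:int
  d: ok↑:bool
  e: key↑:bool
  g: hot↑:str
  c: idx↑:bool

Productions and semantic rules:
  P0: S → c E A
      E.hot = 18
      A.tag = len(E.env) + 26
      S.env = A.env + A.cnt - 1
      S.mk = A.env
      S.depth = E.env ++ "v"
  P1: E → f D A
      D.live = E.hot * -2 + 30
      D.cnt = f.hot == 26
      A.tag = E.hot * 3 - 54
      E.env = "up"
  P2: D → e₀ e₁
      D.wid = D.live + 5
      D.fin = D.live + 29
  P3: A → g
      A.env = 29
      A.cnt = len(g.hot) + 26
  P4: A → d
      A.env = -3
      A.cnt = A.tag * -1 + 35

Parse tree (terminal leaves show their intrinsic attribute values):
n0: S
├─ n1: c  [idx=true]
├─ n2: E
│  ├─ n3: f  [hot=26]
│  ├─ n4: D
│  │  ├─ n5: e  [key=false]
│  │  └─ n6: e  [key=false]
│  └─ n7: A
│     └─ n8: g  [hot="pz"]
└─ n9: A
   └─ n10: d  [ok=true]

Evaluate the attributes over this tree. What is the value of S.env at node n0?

3

1. n1.idx = true  [terminal]
2. n2.hot = 18  [18]
3. n3.hot = 26  [terminal]
4. n4.live = -6  [E.hot * -2 + 30]
5. n4.cnt = true  [f.hot == 26]
6. n5.key = false  [terminal]
7. n6.key = false  [terminal]
8. n4.wid = -1  [D.live + 5]
9. n4.fin = 23  [D.live + 29]
10. n7.tag = 0  [E.hot * 3 - 54]
11. n8.hot = "pz"  [terminal]
12. n7.env = 29  [29]
13. n7.cnt = 28  [len(g.hot) + 26]
14. n2.env = "up"  ["up"]
15. n9.tag = 28  [len(E.env) + 26]
16. n10.ok = true  [terminal]
17. n9.env = -3  [-3]
18. n9.cnt = 7  [A.tag * -1 + 35]
19. n0.env = 3  [A.env + A.cnt - 1]
20. n0.mk = -3  [A.env]
21. n0.depth = "upv"  [E.env ++ "v"]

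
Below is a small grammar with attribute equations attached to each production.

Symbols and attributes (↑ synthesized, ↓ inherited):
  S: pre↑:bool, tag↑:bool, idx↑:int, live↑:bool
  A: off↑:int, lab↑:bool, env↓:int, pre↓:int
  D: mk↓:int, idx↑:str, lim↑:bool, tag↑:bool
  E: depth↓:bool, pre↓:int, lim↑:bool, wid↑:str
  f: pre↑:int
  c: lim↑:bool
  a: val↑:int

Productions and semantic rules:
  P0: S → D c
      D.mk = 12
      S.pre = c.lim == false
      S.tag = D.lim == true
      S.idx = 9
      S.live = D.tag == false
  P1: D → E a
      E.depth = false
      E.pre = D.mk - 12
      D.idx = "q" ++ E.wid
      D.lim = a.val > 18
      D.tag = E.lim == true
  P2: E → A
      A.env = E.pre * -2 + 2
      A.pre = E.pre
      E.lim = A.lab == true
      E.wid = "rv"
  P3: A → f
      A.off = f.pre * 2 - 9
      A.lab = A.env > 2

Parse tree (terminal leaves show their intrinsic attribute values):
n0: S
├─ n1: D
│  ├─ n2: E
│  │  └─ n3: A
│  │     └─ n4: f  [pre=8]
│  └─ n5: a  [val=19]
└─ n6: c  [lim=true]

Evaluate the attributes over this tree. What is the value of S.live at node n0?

true

1. n1.mk = 12  [12]
2. n2.depth = false  [false]
3. n2.pre = 0  [D.mk - 12]
4. n3.env = 2  [E.pre * -2 + 2]
5. n3.pre = 0  [E.pre]
6. n4.pre = 8  [terminal]
7. n3.off = 7  [f.pre * 2 - 9]
8. n3.lab = false  [A.env > 2]
9. n2.lim = false  [A.lab == true]
10. n2.wid = "rv"  ["rv"]
11. n5.val = 19  [terminal]
12. n1.idx = "qrv"  ["q" ++ E.wid]
13. n1.lim = true  [a.val > 18]
14. n1.tag = false  [E.lim == true]
15. n6.lim = true  [terminal]
16. n0.pre = false  [c.lim == false]
17. n0.tag = true  [D.lim == true]
18. n0.idx = 9  [9]
19. n0.live = true  [D.tag == false]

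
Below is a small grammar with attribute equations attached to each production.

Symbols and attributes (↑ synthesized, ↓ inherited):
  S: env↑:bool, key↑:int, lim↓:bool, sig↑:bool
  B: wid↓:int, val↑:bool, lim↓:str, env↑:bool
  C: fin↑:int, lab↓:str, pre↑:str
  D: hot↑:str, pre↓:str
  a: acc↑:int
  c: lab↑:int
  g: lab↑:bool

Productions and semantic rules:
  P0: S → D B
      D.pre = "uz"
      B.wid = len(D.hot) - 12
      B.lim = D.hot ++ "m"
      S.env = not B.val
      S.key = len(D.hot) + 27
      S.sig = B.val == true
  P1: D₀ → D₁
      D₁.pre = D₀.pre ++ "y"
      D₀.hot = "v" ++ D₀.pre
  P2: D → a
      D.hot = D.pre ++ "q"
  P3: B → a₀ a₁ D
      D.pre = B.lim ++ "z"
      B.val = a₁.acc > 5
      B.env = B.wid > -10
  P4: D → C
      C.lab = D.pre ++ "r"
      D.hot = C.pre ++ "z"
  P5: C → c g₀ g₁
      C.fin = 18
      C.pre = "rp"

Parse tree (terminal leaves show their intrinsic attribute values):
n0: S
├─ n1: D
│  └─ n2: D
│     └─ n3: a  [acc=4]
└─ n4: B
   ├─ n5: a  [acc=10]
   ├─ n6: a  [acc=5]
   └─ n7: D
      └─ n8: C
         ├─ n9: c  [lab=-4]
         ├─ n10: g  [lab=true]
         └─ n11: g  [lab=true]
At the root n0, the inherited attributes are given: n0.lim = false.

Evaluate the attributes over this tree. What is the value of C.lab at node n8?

"vuzmzr"

1. n0.lim = false  [given at root]
2. n1.pre = "uz"  ["uz"]
3. n2.pre = "uzy"  [D₀.pre ++ "y"]
4. n3.acc = 4  [terminal]
5. n2.hot = "uzyq"  [D.pre ++ "q"]
6. n1.hot = "vuz"  ["v" ++ D₀.pre]
7. n4.wid = -9  [len(D.hot) - 12]
8. n4.lim = "vuzm"  [D.hot ++ "m"]
9. n5.acc = 10  [terminal]
10. n6.acc = 5  [terminal]
11. n7.pre = "vuzmz"  [B.lim ++ "z"]
12. n8.lab = "vuzmzr"  [D.pre ++ "r"]
13. n9.lab = -4  [terminal]
14. n10.lab = true  [terminal]
15. n11.lab = true  [terminal]
16. n8.fin = 18  [18]
17. n8.pre = "rp"  ["rp"]
18. n7.hot = "rpz"  [C.pre ++ "z"]
19. n4.val = false  [a₁.acc > 5]
20. n4.env = true  [B.wid > -10]
21. n0.env = true  [not B.val]
22. n0.key = 30  [len(D.hot) + 27]
23. n0.sig = false  [B.val == true]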